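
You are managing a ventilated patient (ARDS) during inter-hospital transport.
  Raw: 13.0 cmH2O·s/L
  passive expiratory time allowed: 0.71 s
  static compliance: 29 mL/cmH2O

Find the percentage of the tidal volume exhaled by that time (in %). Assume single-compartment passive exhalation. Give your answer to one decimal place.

84.8

τ = R × C = 13.0 × 29 mL/cmH2O = 13.0 × 0.029 L/cmH2O = 0.377 s.
Passive exhalation: V(t)/V₀ = e^(−t/τ) = e^(−0.71/0.377) = 0.1521.
Fraction exhaled = 1 − 0.1521 = 0.8479 → 84.79%.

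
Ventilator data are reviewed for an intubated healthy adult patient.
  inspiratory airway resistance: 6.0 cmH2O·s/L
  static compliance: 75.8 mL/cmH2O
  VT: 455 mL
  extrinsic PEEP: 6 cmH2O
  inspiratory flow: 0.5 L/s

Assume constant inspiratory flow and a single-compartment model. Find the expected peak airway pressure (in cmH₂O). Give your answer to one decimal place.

15.0

Equation of motion (constant flow): PIP = Vt/C + R·V̇ + PEEP.
PIP = 455/75.8 + 6.0×0.5 + 6 = 6.003 + 3.0 + 6 = 15.003 cmH2O.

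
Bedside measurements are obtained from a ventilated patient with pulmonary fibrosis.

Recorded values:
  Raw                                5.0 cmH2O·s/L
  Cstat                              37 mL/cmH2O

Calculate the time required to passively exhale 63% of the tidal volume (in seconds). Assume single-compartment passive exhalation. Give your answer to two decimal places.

0.18

τ = R × C = 5.0 × 37 mL/cmH2O = 5.0 × 0.037 L/cmH2O = 0.185 s.
Exhaled fraction f = 1 − e^(−t/τ) → t = −τ·ln(1 − f) = −0.185·ln(0.37) = 0.1839 s.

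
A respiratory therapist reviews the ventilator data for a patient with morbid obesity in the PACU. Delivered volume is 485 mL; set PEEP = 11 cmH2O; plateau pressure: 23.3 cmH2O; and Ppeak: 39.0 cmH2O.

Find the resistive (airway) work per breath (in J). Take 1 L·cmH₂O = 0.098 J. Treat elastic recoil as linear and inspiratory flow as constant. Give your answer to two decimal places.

0.75

With constant inspiratory flow the resistive pressure is constant at PIP − Pplat = 39.0 − 23.3 = 15.7 cmH2O, so resistive work = 15.7 × 0.485 = 7.615 L·cmH2O.
× 0.098 J/(L·cmH2O) → 0.7463 J.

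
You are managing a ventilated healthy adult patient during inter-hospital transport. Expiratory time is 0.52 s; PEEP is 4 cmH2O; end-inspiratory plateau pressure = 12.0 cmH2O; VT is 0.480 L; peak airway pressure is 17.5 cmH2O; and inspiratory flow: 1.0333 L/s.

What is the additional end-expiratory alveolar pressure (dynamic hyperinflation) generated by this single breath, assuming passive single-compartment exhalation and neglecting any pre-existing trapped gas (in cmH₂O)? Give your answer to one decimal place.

1.6

R = (PIP − Pplat)/V̇ = (17.5 − 12.0) / 1.0333 = 5.5/1.0333 = 5.323 cmH2O·s/L.
C = Vt/(Pplat − PEEP) = 480.0 / (12.0 − 4) = 480.0/8.0 = 60.0 mL/cmH2O.
τ = R × C = 5.323 × 0.06 L/cmH2O = 0.3194 s.
Fraction remaining = e^(−Te/τ) = e^(−0.52/0.3194) = 0.1963; trapped volume = 480.0 × 0.1963 = 94.224 mL.
Additional alveolar pressure from trapping ≈ V_trapped / C = 94.224 / 60.0 = 1.57 cmH2O.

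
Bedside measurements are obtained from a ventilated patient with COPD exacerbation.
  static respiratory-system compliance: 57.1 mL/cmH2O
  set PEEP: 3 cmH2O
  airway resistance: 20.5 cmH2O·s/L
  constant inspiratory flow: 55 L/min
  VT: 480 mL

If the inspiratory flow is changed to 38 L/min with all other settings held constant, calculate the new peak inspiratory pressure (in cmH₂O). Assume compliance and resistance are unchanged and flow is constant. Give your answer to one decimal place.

Flow: 55 L/min ÷ 60 = 0.9167 L/s.
New flow: 38 L/min ÷ 60 = 0.6333 L/s.
PIP = Vt/C + R·V̇ + PEEP (constant-flow equation of motion).
Only the resistive term changes: ΔPIP = R × ΔV̇ = 20.5 × (0.6333 − 0.9167) = 20.5 × -0.2834 = -5.81 cmH2O.
Original PIP = 480/57.1 + 20.5×0.9167 + 3 = 30.199 cmH2O; new PIP = 30.199 + (-5.81) = 24.389 cmH2O.

24.4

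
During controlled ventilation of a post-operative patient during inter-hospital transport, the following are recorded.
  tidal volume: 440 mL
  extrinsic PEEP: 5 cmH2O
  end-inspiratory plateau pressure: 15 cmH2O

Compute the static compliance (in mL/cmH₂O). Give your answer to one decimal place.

Cstat = Vt / (Pplat − PEEP) = 440 / (15 − 5) = 440 / 10.0 = 44.0 mL/cmH2O.

44.0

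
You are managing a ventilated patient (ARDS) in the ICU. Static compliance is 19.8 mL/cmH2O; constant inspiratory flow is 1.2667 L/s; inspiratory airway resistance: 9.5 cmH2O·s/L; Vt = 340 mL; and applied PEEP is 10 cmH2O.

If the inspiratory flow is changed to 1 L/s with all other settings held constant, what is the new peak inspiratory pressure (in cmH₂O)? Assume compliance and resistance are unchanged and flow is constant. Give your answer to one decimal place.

PIP = Vt/C + R·V̇ + PEEP (constant-flow equation of motion).
Only the resistive term changes: ΔPIP = R × ΔV̇ = 9.5 × (1 − 1.2667) = 9.5 × -0.2667 = -2.534 cmH2O.
Original PIP = 340/19.8 + 9.5×1.2667 + 10 = 39.205 cmH2O; new PIP = 39.205 + (-2.534) = 36.671 cmH2O.

36.7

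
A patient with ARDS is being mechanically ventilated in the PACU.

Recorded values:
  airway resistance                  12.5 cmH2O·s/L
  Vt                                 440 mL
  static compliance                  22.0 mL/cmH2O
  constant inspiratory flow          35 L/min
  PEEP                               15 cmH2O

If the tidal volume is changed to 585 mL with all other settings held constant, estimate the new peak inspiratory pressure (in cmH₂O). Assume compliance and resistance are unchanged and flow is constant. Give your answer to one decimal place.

48.9

Flow: 35 L/min ÷ 60 = 0.5833 L/s.
PIP = Vt/C + R·V̇ + PEEP (constant-flow equation of motion).
Only the elastic term changes: ΔPIP = ΔVt / C = (585 − 440) / 22.0 = 6.591 cmH2O.
Original PIP = 440/22.0 + 12.5×0.5833 + 15 = 42.291 cmH2O; new PIP = 42.291 + (6.591) = 48.882 cmH2O.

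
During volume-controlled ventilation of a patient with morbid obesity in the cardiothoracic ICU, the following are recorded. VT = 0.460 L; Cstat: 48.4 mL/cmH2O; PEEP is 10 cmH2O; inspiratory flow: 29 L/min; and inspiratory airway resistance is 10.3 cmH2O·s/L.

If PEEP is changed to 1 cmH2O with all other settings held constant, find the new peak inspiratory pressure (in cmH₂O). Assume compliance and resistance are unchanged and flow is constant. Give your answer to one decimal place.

15.5

Flow: 29 L/min ÷ 60 = 0.4833 L/s.
PIP = Vt/C + R·V̇ + PEEP (constant-flow equation of motion).
Only the baseline term changes: ΔPIP = ΔPEEP = 1 − 10 = -9.0 cmH2O.
Original PIP = 460/48.4 + 10.3×0.4833 + 10 = 24.482 cmH2O; new PIP = 24.482 + (-9.0) = 15.482 cmH2O.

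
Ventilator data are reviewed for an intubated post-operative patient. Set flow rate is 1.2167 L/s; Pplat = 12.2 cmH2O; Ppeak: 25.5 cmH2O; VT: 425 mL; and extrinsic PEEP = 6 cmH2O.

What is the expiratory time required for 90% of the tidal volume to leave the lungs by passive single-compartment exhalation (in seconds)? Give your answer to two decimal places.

R = (PIP − Pplat)/V̇ = (25.5 − 12.2) / 1.2167 = 13.3/1.2167 = 10.931 cmH2O·s/L.
C = Vt/(Pplat − PEEP) = 425.0 / (12.2 − 6) = 425.0/6.2 = 68.548 mL/cmH2O.
τ = R × C = 10.931 × 0.06855 L/cmH2O = 0.7493 s.
t = −τ·ln(1 − 0.90) = −0.7493·ln(0.1) = 1.725 s.

1.73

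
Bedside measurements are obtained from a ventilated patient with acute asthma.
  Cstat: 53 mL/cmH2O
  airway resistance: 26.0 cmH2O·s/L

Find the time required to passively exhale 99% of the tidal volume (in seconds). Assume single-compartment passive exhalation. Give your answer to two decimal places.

6.35

τ = R × C = 26.0 × 53 mL/cmH2O = 26.0 × 0.053 L/cmH2O = 1.378 s.
Exhaled fraction f = 1 − e^(−t/τ) → t = −τ·ln(1 − f) = −1.378·ln(0.01) = 6.346 s.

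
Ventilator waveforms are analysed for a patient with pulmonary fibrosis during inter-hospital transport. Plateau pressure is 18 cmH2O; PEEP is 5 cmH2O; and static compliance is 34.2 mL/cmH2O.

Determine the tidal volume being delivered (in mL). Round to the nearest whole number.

Vt = Cstat × (Pplat − PEEP) = 34.2 × (18 − 5) = 34.2 × 13.0 = 444.6 mL.

445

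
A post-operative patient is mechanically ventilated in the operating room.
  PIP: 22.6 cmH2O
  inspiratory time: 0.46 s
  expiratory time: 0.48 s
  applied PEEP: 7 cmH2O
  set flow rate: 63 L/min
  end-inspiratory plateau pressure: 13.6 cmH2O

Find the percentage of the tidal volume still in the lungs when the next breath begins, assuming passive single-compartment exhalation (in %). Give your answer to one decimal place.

Flow: 63 L/min ÷ 60 = 1.05 L/s.
Vt = flow × Ti = 1.05 L/s × 0.46 s × 1000 mL/L = 483.0 mL.
R = (PIP − Pplat)/V̇ = (22.6 − 13.6) / 1.05 = 9.0/1.05 = 8.571 cmH2O·s/L.
C = Vt/(Pplat − PEEP) = 483.0 / (13.6 − 7) = 483.0/6.6 = 73.182 mL/cmH2O.
τ = R × C = 8.571 × 0.07318 L/cmH2O = 0.6272 s.
Fraction remaining at end-expiration = e^(−Te/τ) = e^(−0.48/0.6272) = 0.4652 → 46.52%.

46.5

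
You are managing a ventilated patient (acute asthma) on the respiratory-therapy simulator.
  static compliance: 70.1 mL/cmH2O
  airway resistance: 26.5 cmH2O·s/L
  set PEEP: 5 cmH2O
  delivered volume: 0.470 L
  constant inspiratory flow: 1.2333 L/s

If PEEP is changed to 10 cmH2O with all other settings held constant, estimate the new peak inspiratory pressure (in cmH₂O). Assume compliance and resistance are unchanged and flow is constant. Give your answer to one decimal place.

PIP = Vt/C + R·V̇ + PEEP (constant-flow equation of motion).
Only the baseline term changes: ΔPIP = ΔPEEP = 10 − 5 = 5.0 cmH2O.
Original PIP = 470/70.1 + 26.5×1.2333 + 5 = 44.387 cmH2O; new PIP = 44.387 + (5.0) = 49.387 cmH2O.

49.4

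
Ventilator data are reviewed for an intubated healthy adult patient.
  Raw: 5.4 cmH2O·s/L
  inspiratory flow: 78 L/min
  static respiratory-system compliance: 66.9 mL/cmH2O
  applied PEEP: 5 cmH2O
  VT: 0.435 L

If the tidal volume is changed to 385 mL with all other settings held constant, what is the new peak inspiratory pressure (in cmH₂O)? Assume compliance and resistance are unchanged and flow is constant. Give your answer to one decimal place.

Flow: 78 L/min ÷ 60 = 1.3 L/s.
PIP = Vt/C + R·V̇ + PEEP (constant-flow equation of motion).
Only the elastic term changes: ΔPIP = ΔVt / C = (385 − 435) / 66.9 = -0.7474 cmH2O.
Original PIP = 435/66.9 + 5.4×1.3 + 5 = 18.522 cmH2O; new PIP = 18.522 + (-0.7474) = 17.775 cmH2O.

17.8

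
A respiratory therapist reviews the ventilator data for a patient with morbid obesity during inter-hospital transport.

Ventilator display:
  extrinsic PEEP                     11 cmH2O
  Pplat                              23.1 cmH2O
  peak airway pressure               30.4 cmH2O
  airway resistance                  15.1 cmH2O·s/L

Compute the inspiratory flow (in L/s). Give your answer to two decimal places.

flow = (PIP − Pplat) / Raw = 7.3 / 15.1 = 0.4834 L/s.

0.48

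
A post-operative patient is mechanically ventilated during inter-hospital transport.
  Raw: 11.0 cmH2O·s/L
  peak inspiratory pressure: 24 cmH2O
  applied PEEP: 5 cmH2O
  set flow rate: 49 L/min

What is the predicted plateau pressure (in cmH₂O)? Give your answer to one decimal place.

Flow: 49 L/min ÷ 60 = 0.8167 L/s.
Pplat = PIP − Raw × flow = 24 − 11.0 × 0.8167 = 24 − 8.984 = 15.016 cmH2O.

15.0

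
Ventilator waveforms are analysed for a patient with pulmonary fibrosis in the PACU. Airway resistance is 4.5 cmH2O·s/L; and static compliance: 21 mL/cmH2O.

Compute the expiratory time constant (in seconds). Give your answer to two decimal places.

τ = R × C = 4.5 × 21 mL/cmH2O = 4.5 × 0.021 L/cmH2O = 0.0945 s.

0.09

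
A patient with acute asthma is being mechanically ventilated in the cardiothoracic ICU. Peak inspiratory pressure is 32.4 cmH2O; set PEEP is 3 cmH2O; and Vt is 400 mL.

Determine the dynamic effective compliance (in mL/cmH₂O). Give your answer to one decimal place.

13.6

Dynamic compliance = Vt / (PIP − PEEP) = 400 / (32.4 − 3) = 400 / 29.4 = 13.605 mL/cmH2O.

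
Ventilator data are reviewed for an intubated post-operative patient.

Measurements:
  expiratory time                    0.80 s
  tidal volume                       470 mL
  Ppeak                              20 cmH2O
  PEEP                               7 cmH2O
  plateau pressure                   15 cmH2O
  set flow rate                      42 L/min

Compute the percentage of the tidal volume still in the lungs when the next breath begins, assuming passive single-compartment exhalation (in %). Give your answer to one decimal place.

Flow: 42 L/min ÷ 60 = 0.7 L/s.
R = (PIP − Pplat)/V̇ = (20 − 15) / 0.7 = 5.0/0.7 = 7.143 cmH2O·s/L.
C = Vt/(Pplat − PEEP) = 470.0 / (15 − 7) = 470.0/8.0 = 58.75 mL/cmH2O.
τ = R × C = 7.143 × 0.05875 L/cmH2O = 0.4197 s.
Fraction remaining at end-expiration = e^(−Te/τ) = e^(−0.80/0.4197) = 0.1487 → 14.87%.

14.9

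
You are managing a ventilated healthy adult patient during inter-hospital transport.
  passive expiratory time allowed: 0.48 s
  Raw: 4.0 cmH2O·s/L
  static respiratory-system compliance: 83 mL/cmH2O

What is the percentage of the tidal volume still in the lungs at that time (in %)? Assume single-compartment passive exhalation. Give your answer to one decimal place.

23.6

τ = R × C = 4.0 × 83 mL/cmH2O = 4.0 × 0.083 L/cmH2O = 0.332 s.
Passive exhalation: V(t)/V₀ = e^(−t/τ) = e^(−0.48/0.332) = 0.2356.
Fraction remaining = 0.2356 → 23.56%.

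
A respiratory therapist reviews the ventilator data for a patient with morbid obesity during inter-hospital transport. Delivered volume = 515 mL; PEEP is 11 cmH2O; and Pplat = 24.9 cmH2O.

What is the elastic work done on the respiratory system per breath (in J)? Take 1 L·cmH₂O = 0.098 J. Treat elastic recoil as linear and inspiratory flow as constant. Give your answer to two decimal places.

Elastic work ≈ ½ × (Pplat − PEEP) × Vt = 0.5 × (24.9 − 11) × 0.515 L = 0.5 × 13.9 × 0.515 = 3.579 L·cmH2O.
× 0.098 J/(L·cmH2O) → 0.3507 J.

0.35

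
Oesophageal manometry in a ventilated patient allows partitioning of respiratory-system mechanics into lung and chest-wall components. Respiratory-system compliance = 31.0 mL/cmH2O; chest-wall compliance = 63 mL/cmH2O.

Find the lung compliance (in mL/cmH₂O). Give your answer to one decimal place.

1/CL = 1/Crs − 1/Ccw.
1/CL = 1/31.0 − 1/63 = 0.01639.
CL = 61.013 mL/cmH2O.

61.0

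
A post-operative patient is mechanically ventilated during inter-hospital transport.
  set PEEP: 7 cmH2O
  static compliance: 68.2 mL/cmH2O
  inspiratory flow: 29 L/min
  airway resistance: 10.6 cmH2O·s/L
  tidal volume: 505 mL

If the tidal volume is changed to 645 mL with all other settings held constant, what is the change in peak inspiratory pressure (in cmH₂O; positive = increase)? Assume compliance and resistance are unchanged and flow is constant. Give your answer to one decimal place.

PIP = Vt/C + R·V̇ + PEEP (constant-flow equation of motion).
Only the elastic term changes: ΔPIP = ΔVt / C = (645 − 505) / 68.2 = 2.053 cmH2O.

2.1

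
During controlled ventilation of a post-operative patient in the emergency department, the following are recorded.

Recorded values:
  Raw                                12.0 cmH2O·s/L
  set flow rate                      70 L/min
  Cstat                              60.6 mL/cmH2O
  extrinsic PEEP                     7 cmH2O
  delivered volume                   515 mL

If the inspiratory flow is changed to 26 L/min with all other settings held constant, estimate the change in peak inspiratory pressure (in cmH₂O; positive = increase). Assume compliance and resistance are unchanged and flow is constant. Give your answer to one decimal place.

Flow: 70 L/min ÷ 60 = 1.1667 L/s.
New flow: 26 L/min ÷ 60 = 0.4333 L/s.
PIP = Vt/C + R·V̇ + PEEP (constant-flow equation of motion).
Only the resistive term changes: ΔPIP = R × ΔV̇ = 12.0 × (0.4333 − 1.1667) = 12.0 × -0.7334 = -8.801 cmH2O.

-8.8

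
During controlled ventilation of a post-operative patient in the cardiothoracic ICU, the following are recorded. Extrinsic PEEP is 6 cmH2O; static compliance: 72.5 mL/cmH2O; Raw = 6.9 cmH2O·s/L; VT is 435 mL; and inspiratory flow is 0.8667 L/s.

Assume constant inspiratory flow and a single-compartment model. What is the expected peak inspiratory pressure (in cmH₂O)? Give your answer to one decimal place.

Equation of motion (constant flow): PIP = Vt/C + R·V̇ + PEEP.
PIP = 435/72.5 + 6.9×0.8667 + 6 = 6.0 + 5.98 + 6 = 17.98 cmH2O.

18.0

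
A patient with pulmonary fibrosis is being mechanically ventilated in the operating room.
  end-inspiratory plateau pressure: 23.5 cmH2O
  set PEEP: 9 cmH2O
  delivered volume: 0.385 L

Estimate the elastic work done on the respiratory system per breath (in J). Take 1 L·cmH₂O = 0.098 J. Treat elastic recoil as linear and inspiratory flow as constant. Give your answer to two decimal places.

Elastic work ≈ ½ × (Pplat − PEEP) × Vt = 0.5 × (23.5 − 9) × 0.385 L = 0.5 × 14.5 × 0.385 = 2.791 L·cmH2O.
× 0.098 J/(L·cmH2O) → 0.2735 J.

0.27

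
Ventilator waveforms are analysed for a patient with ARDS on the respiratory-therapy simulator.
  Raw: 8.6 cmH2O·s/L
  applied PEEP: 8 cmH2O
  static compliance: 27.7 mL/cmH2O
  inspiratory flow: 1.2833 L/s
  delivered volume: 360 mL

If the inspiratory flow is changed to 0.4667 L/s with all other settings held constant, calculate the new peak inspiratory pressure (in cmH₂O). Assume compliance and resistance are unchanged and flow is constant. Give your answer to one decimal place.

25.0

PIP = Vt/C + R·V̇ + PEEP (constant-flow equation of motion).
Only the resistive term changes: ΔPIP = R × ΔV̇ = 8.6 × (0.4667 − 1.2833) = 8.6 × -0.8166 = -7.023 cmH2O.
Original PIP = 360/27.7 + 8.6×1.2833 + 8 = 32.033 cmH2O; new PIP = 32.033 + (-7.023) = 25.01 cmH2O.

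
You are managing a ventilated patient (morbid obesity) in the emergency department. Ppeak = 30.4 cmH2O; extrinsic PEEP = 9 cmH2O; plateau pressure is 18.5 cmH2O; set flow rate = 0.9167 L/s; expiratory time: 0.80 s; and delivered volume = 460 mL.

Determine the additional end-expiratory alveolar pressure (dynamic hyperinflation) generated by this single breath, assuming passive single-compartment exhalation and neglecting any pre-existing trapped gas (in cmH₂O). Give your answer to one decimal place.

R = (PIP − Pplat)/V̇ = (30.4 − 18.5) / 0.9167 = 11.9/0.9167 = 12.981 cmH2O·s/L.
C = Vt/(Pplat − PEEP) = 460.0 / (18.5 − 9) = 460.0/9.5 = 48.421 mL/cmH2O.
τ = R × C = 12.981 × 0.04842 L/cmH2O = 0.6285 s.
Fraction remaining = e^(−Te/τ) = e^(−0.80/0.6285) = 0.28; trapped volume = 460.0 × 0.28 = 128.8 mL.
Additional alveolar pressure from trapping ≈ V_trapped / C = 128.8 / 48.421 = 2.66 cmH2O.

2.7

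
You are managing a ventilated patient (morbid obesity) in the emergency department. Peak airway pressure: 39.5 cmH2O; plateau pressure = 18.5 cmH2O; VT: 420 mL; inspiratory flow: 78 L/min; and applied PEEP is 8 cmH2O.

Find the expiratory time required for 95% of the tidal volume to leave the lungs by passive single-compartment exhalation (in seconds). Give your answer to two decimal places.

Flow: 78 L/min ÷ 60 = 1.3 L/s.
R = (PIP − Pplat)/V̇ = (39.5 − 18.5) / 1.3 = 21.0/1.3 = 16.154 cmH2O·s/L.
C = Vt/(Pplat − PEEP) = 420.0 / (18.5 − 8) = 420.0/10.5 = 40.0 mL/cmH2O.
τ = R × C = 16.154 × 0.04 L/cmH2O = 0.6462 s.
t = −τ·ln(1 − 0.95) = −0.6462·ln(0.05) = 1.936 s.

1.94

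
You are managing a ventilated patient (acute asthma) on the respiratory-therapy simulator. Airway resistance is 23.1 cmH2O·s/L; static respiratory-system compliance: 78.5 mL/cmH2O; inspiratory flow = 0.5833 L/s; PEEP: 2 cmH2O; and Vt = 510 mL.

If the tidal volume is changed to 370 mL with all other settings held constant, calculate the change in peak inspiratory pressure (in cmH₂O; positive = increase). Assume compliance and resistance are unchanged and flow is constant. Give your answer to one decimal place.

PIP = Vt/C + R·V̇ + PEEP (constant-flow equation of motion).
Only the elastic term changes: ΔPIP = ΔVt / C = (370 − 510) / 78.5 = -1.783 cmH2O.

-1.8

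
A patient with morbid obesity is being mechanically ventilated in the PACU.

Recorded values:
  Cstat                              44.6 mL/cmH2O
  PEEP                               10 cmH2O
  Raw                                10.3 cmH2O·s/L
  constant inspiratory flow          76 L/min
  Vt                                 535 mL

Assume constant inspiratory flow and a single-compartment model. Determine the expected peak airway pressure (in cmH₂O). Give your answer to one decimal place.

35.0

Flow: 76 L/min ÷ 60 = 1.2667 L/s.
Equation of motion (constant flow): PIP = Vt/C + R·V̇ + PEEP.
PIP = 535/44.6 + 10.3×1.2667 + 10 = 11.996 + 13.047 + 10 = 35.043 cmH2O.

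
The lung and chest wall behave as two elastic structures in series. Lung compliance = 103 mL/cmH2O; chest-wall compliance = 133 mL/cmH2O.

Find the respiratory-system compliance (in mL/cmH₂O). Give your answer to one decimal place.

Lung and chest wall are elastances in series: 1/Crs = 1/CL + 1/Ccw.
1/Crs = 1/103 + 1/133 = 0.01723.
Crs = 58.038 mL/cmH2O.

58.0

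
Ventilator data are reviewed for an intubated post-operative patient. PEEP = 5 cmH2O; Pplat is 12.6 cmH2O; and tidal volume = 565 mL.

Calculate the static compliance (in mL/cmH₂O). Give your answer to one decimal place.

Cstat = Vt / (Pplat − PEEP) = 565 / (12.6 − 5) = 565 / 7.6 = 74.342 mL/cmH2O.

74.3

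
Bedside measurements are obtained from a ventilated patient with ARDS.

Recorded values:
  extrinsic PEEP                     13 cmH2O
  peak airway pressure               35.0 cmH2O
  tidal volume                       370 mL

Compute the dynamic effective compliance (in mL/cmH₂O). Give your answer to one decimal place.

16.8

Dynamic compliance = Vt / (PIP − PEEP) = 370 / (35.0 − 13) = 370 / 22.0 = 16.818 mL/cmH2O.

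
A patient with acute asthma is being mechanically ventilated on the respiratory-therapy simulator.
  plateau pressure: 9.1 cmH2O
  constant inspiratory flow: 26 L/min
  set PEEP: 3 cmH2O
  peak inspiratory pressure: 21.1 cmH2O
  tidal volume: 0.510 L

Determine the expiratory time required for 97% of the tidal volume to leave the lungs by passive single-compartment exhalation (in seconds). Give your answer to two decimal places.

8.12

Flow: 26 L/min ÷ 60 = 0.4333 L/s.
R = (PIP − Pplat)/V̇ = (21.1 − 9.1) / 0.4333 = 12.0/0.4333 = 27.694 cmH2O·s/L.
C = Vt/(Pplat − PEEP) = 510.0 / (9.1 − 3) = 510.0/6.1 = 83.607 mL/cmH2O.
τ = R × C = 27.694 × 0.08361 L/cmH2O = 2.315 s.
t = −τ·ln(1 − 0.97) = −2.315·ln(0.03) = 8.118 s.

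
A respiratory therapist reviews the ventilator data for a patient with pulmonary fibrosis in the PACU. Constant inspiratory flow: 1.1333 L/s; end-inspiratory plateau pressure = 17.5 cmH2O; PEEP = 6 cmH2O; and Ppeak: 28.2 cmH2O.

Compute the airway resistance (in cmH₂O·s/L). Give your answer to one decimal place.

Raw = (PIP − Pplat) / flow = (28.2 − 17.5) / 1.1333 = 10.7 / 1.1333 = 9.441 cmH2O·s/L.

9.4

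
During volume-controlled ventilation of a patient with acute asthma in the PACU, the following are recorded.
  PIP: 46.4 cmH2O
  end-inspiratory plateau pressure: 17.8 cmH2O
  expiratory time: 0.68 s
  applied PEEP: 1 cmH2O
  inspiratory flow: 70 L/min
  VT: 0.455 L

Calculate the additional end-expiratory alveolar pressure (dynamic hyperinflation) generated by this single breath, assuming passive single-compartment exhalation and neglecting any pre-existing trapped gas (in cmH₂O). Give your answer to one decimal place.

6.0

Flow: 70 L/min ÷ 60 = 1.1667 L/s.
R = (PIP − Pplat)/V̇ = (46.4 − 17.8) / 1.1667 = 28.6/1.1667 = 24.514 cmH2O·s/L.
C = Vt/(Pplat − PEEP) = 455.0 / (17.8 − 1) = 455.0/16.8 = 27.083 mL/cmH2O.
τ = R × C = 24.514 × 0.02708 L/cmH2O = 0.6638 s.
Fraction remaining = e^(−Te/τ) = e^(−0.68/0.6638) = 0.359; trapped volume = 455.0 × 0.359 = 163.35 mL.
Additional alveolar pressure from trapping ≈ V_trapped / C = 163.35 / 27.083 = 6.031 cmH2O.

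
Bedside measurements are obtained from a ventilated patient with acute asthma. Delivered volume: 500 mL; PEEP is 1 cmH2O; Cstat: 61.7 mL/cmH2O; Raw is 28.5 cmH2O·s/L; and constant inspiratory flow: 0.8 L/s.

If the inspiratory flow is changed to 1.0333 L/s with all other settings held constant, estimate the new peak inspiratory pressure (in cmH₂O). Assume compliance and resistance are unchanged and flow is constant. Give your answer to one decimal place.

PIP = Vt/C + R·V̇ + PEEP (constant-flow equation of motion).
Only the resistive term changes: ΔPIP = R × ΔV̇ = 28.5 × (1.0333 − 0.8) = 28.5 × 0.2333 = 6.649 cmH2O.
Original PIP = 500/61.7 + 28.5×0.8 + 1 = 31.904 cmH2O; new PIP = 31.904 + (6.649) = 38.553 cmH2O.

38.6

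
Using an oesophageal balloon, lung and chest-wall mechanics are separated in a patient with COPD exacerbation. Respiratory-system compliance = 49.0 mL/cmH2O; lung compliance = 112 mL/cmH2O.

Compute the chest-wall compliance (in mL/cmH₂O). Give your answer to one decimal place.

1/Ccw = 1/Crs − 1/CL.
1/Ccw = 1/49.0 − 1/112 = 0.01148.
Ccw = 87.108 mL/cmH2O.

87.1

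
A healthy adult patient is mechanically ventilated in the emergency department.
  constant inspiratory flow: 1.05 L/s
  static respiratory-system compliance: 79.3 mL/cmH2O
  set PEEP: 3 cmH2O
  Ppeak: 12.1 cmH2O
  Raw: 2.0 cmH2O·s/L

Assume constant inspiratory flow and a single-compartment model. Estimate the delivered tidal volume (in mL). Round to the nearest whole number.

555

Equation of motion (constant flow): PIP = Vt/C + R·V̇ + PEEP.
Vt/C = PIP − R·V̇ − PEEP = 12.1 − 2.1 − 3 = 7.0 cmH2O.
Vt = C × 7.0 = 79.3 × 7.0 = 555.1 mL.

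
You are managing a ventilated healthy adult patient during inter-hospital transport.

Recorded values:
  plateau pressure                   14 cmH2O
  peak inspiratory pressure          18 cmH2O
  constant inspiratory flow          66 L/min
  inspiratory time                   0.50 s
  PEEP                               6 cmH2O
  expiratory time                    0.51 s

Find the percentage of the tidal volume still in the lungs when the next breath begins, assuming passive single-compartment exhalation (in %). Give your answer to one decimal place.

13.0

Flow: 66 L/min ÷ 60 = 1.1 L/s.
Vt = flow × Ti = 1.1 L/s × 0.50 s × 1000 mL/L = 550.0 mL.
R = (PIP − Pplat)/V̇ = (18 − 14) / 1.1 = 4.0/1.1 = 3.636 cmH2O·s/L.
C = Vt/(Pplat − PEEP) = 550.0 / (14 − 6) = 550.0/8.0 = 68.75 mL/cmH2O.
τ = R × C = 3.636 × 0.06875 L/cmH2O = 0.25 s.
Fraction remaining at end-expiration = e^(−Te/τ) = e^(−0.51/0.25) = 0.13 → 13.0%.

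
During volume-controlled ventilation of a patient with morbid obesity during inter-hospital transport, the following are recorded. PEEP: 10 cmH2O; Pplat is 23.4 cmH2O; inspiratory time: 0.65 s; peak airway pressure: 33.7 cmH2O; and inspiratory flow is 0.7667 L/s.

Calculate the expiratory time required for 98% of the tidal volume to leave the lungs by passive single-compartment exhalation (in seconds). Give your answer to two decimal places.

Vt = flow × Ti = 0.7667 L/s × 0.65 s × 1000 mL/L = 498.36 mL.
R = (PIP − Pplat)/V̇ = (33.7 − 23.4) / 0.7667 = 10.3/0.7667 = 13.434 cmH2O·s/L.
C = Vt/(Pplat − PEEP) = 498.36 / (23.4 − 10) = 498.36/13.4 = 37.191 mL/cmH2O.
τ = R × C = 13.434 × 0.03719 L/cmH2O = 0.4996 s.
t = −τ·ln(1 − 0.98) = −0.4996·ln(0.02) = 1.954 s.

1.95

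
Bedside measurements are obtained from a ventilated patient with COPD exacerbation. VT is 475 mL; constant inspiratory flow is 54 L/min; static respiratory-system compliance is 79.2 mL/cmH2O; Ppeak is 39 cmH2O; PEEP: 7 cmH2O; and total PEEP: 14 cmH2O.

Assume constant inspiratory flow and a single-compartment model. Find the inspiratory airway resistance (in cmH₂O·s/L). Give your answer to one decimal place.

21.1

Flow: 54 L/min ÷ 60 = 0.9 L/s.
Total PEEP = 14 cmH2O (set 7 + intrinsic 7); this is the baseline alveolar pressure.
Equation of motion (constant flow): PIP = Vt/C + R·V̇ + PEEP.
R·V̇ = PIP − Vt/C − PEEP = 39 − 475/79.2 − 14 = 39 − 5.997 − 14 = 19.003 cmH2O.
R = 19.003 / 0.9 = 21.114 cmH2O·s/L.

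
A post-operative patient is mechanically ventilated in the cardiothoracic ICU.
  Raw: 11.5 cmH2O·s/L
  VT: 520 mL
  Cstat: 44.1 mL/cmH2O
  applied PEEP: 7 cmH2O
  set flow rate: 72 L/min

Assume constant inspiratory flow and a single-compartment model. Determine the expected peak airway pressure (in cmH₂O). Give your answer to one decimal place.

32.6

Flow: 72 L/min ÷ 60 = 1.2 L/s.
Equation of motion (constant flow): PIP = Vt/C + R·V̇ + PEEP.
PIP = 520/44.1 + 11.5×1.2 + 7 = 11.791 + 13.8 + 7 = 32.591 cmH2O.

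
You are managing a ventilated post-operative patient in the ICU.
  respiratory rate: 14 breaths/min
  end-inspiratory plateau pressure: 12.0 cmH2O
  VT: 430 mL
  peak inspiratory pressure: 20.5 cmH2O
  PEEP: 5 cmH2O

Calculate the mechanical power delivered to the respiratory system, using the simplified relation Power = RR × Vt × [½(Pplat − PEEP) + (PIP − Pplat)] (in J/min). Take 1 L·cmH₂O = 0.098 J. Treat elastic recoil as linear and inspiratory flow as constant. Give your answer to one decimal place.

7.1

Per-breath work = Vt × [½(Pplat−PEEP) + (PIP−Pplat)] = 0.430 × [0.5×7.0 + 8.5] = 0.430 × 12.0 = 5.16 L·cmH2O.
Power = 14 × 5.16 = 72.24 L·cmH2O/min.
× 0.098 J/(L·cmH2O) → 7.08 J/min.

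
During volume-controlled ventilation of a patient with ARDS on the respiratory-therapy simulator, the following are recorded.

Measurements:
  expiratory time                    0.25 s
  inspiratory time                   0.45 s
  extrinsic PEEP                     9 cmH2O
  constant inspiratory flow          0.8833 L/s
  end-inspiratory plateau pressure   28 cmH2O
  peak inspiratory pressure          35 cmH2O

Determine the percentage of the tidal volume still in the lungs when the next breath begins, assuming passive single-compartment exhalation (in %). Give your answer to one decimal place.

Vt = flow × Ti = 0.8833 L/s × 0.45 s × 1000 mL/L = 397.49 mL.
R = (PIP − Pplat)/V̇ = (35 − 28) / 0.8833 = 7.0/0.8833 = 7.925 cmH2O·s/L.
C = Vt/(Pplat − PEEP) = 397.49 / (28 − 9) = 397.49/19.0 = 20.921 mL/cmH2O.
τ = R × C = 7.925 × 0.02092 L/cmH2O = 0.1658 s.
Fraction remaining at end-expiration = e^(−Te/τ) = e^(−0.25/0.1658) = 0.2214 → 22.14%.

22.1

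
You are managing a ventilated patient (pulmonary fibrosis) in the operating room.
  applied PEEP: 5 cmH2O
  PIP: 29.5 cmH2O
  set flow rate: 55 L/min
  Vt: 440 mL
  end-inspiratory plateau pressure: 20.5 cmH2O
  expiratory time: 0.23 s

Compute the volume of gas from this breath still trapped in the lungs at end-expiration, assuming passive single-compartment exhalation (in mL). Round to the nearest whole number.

193

Flow: 55 L/min ÷ 60 = 0.9167 L/s.
R = (PIP − Pplat)/V̇ = (29.5 − 20.5) / 0.9167 = 9.0/0.9167 = 9.818 cmH2O·s/L.
C = Vt/(Pplat − PEEP) = 440.0 / (20.5 − 5) = 440.0/15.5 = 28.387 mL/cmH2O.
τ = R × C = 9.818 × 0.02839 L/cmH2O = 0.2787 s.
Fraction remaining = e^(−Te/τ) = e^(−0.23/0.2787) = 0.4381.
Trapped volume = 440.0 × 0.4381 = 192.76 mL.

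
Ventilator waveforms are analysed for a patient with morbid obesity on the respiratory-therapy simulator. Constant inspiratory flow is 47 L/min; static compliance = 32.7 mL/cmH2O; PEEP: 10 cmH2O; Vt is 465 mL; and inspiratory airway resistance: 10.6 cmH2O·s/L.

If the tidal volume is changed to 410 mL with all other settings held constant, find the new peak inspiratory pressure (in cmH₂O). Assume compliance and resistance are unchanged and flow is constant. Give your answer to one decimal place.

Flow: 47 L/min ÷ 60 = 0.7833 L/s.
PIP = Vt/C + R·V̇ + PEEP (constant-flow equation of motion).
Only the elastic term changes: ΔPIP = ΔVt / C = (410 − 465) / 32.7 = -1.682 cmH2O.
Original PIP = 465/32.7 + 10.6×0.7833 + 10 = 32.523 cmH2O; new PIP = 32.523 + (-1.682) = 30.841 cmH2O.

30.8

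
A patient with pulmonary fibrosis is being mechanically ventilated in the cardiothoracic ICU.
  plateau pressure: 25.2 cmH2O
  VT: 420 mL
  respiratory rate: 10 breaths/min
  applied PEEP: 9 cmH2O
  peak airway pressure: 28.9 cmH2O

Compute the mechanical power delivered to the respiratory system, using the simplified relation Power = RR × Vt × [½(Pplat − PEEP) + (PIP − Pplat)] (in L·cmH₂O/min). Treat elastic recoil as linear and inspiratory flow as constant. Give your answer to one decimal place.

Per-breath work = Vt × [½(Pplat−PEEP) + (PIP−Pplat)] = 0.420 × [0.5×16.2 + 3.7] = 0.420 × 11.8 = 4.956 L·cmH2O.
Power = 10 × 4.956 = 49.56 L·cmH2O/min.

49.6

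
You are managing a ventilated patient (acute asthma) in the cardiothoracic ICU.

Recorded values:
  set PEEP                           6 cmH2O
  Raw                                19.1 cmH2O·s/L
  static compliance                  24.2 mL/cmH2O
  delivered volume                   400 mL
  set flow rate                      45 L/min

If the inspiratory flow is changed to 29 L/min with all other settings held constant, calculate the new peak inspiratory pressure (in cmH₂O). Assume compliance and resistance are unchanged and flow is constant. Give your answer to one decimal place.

Flow: 45 L/min ÷ 60 = 0.75 L/s.
New flow: 29 L/min ÷ 60 = 0.4833 L/s.
PIP = Vt/C + R·V̇ + PEEP (constant-flow equation of motion).
Only the resistive term changes: ΔPIP = R × ΔV̇ = 19.1 × (0.4833 − 0.75) = 19.1 × -0.2667 = -5.094 cmH2O.
Original PIP = 400/24.2 + 19.1×0.75 + 6 = 36.854 cmH2O; new PIP = 36.854 + (-5.094) = 31.76 cmH2O.

31.8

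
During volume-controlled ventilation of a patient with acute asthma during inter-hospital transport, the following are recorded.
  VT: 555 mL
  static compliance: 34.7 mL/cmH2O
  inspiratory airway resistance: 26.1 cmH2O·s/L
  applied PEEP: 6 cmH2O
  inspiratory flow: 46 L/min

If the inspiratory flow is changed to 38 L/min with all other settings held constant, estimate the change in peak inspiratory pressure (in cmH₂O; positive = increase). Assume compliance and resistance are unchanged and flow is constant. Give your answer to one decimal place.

Flow: 46 L/min ÷ 60 = 0.7667 L/s.
New flow: 38 L/min ÷ 60 = 0.6333 L/s.
PIP = Vt/C + R·V̇ + PEEP (constant-flow equation of motion).
Only the resistive term changes: ΔPIP = R × ΔV̇ = 26.1 × (0.6333 − 0.7667) = 26.1 × -0.1334 = -3.482 cmH2O.

-3.5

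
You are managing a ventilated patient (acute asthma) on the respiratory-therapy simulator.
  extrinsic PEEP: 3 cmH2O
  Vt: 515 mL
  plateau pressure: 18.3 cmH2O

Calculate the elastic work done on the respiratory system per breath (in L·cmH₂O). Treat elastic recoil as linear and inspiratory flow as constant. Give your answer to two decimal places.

Elastic work ≈ ½ × (Pplat − PEEP) × Vt = 0.5 × (18.3 − 3) × 0.515 L = 0.5 × 15.3 × 0.515 = 3.94 L·cmH2O.

3.94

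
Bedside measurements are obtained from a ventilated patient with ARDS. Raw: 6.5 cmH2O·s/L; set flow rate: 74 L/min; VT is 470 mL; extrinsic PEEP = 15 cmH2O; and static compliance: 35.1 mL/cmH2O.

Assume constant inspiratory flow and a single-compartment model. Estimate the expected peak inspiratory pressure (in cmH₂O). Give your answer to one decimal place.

Flow: 74 L/min ÷ 60 = 1.2333 L/s.
Equation of motion (constant flow): PIP = Vt/C + R·V̇ + PEEP.
PIP = 470/35.1 + 6.5×1.2333 + 15 = 13.39 + 8.016 + 15 = 36.406 cmH2O.

36.4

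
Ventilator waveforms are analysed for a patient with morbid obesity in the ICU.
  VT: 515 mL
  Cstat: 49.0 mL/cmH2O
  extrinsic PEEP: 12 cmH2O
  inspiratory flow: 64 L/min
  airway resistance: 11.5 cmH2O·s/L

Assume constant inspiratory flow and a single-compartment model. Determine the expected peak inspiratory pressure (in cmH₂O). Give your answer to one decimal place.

Flow: 64 L/min ÷ 60 = 1.0667 L/s.
Equation of motion (constant flow): PIP = Vt/C + R·V̇ + PEEP.
PIP = 515/49.0 + 11.5×1.0667 + 12 = 10.51 + 12.267 + 12 = 34.777 cmH2O.

34.8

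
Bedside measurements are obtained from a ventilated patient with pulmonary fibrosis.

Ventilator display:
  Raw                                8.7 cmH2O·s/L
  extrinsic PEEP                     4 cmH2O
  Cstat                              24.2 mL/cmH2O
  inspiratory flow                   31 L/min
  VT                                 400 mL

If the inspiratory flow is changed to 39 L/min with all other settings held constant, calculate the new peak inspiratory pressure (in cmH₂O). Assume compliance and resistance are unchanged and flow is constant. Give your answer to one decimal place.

26.2

Flow: 31 L/min ÷ 60 = 0.5167 L/s.
New flow: 39 L/min ÷ 60 = 0.65 L/s.
PIP = Vt/C + R·V̇ + PEEP (constant-flow equation of motion).
Only the resistive term changes: ΔPIP = R × ΔV̇ = 8.7 × (0.65 − 0.5167) = 8.7 × 0.1333 = 1.16 cmH2O.
Original PIP = 400/24.2 + 8.7×0.5167 + 4 = 25.024 cmH2O; new PIP = 25.024 + (1.16) = 26.184 cmH2O.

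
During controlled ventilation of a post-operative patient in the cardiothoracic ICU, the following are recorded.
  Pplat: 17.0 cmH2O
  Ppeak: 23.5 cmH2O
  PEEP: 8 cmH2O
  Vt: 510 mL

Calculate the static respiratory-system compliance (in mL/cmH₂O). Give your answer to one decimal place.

56.7

Cstat = Vt / (Pplat − PEEP) = 510 / (17.0 − 8) = 510 / 9.0 = 56.667 mL/cmH2O.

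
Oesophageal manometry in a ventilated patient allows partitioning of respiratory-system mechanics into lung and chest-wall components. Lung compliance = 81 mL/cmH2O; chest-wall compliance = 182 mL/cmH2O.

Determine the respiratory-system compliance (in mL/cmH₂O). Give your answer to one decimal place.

56.1

Lung and chest wall are elastances in series: 1/Crs = 1/CL + 1/Ccw.
1/Crs = 1/81 + 1/182 = 0.01784.
Crs = 56.054 mL/cmH2O.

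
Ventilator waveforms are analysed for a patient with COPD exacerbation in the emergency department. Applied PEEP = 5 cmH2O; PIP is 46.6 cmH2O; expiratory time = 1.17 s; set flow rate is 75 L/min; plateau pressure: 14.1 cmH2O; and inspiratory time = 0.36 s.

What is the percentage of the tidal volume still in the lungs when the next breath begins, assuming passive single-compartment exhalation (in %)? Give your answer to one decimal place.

40.3

Flow: 75 L/min ÷ 60 = 1.25 L/s.
Vt = flow × Ti = 1.25 L/s × 0.36 s × 1000 mL/L = 450.0 mL.
R = (PIP − Pplat)/V̇ = (46.6 − 14.1) / 1.25 = 32.5/1.25 = 26.0 cmH2O·s/L.
C = Vt/(Pplat − PEEP) = 450.0 / (14.1 − 5) = 450.0/9.1 = 49.451 mL/cmH2O.
τ = R × C = 26.0 × 0.04945 L/cmH2O = 1.286 s.
Fraction remaining at end-expiration = e^(−Te/τ) = e^(−1.17/1.286) = 0.4026 → 40.26%.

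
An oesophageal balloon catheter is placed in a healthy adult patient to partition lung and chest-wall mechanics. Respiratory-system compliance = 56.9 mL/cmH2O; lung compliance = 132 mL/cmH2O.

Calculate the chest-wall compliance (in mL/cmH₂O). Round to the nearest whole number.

100

1/Ccw = 1/Crs − 1/CL.
1/Ccw = 1/56.9 − 1/132 = 0.009999.
Ccw = 100.01 mL/cmH2O.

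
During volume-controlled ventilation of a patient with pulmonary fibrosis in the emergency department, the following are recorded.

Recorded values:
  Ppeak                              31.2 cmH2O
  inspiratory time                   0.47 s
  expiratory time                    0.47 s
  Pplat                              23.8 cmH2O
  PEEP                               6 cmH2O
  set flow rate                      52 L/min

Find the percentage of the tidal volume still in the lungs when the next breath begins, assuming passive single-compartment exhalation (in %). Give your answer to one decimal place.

Flow: 52 L/min ÷ 60 = 0.8667 L/s.
Vt = flow × Ti = 0.8667 L/s × 0.47 s × 1000 mL/L = 407.35 mL.
R = (PIP − Pplat)/V̇ = (31.2 − 23.8) / 0.8667 = 7.4/0.8667 = 8.538 cmH2O·s/L.
C = Vt/(Pplat − PEEP) = 407.35 / (23.8 − 6) = 407.35/17.8 = 22.885 mL/cmH2O.
τ = R × C = 8.538 × 0.02289 L/cmH2O = 0.1954 s.
Fraction remaining at end-expiration = e^(−Te/τ) = e^(−0.47/0.1954) = 0.09024 → 9.024%.

9.0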